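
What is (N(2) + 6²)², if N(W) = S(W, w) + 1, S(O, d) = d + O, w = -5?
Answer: 1156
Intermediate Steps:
S(O, d) = O + d
N(W) = -4 + W (N(W) = (W - 5) + 1 = (-5 + W) + 1 = -4 + W)
(N(2) + 6²)² = ((-4 + 2) + 6²)² = (-2 + 36)² = 34² = 1156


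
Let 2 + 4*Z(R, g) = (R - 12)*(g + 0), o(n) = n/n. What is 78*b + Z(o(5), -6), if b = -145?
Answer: -11294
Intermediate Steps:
o(n) = 1
Z(R, g) = -½ + g*(-12 + R)/4 (Z(R, g) = -½ + ((R - 12)*(g + 0))/4 = -½ + ((-12 + R)*g)/4 = -½ + (g*(-12 + R))/4 = -½ + g*(-12 + R)/4)
78*b + Z(o(5), -6) = 78*(-145) + (-½ - 3*(-6) + (¼)*1*(-6)) = -11310 + (-½ + 18 - 3/2) = -11310 + 16 = -11294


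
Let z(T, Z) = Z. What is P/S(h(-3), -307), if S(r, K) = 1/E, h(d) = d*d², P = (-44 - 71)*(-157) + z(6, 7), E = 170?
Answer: 3070540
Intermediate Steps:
P = 18062 (P = (-44 - 71)*(-157) + 7 = -115*(-157) + 7 = 18055 + 7 = 18062)
h(d) = d³
S(r, K) = 1/170
P/S(h(-3), -307) = 18062/(1/170) = 18062*170 = 3070540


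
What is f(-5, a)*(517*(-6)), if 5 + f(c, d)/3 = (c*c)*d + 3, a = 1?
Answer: -214038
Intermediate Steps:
f(c, d) = -6 + 3*d*c² (f(c, d) = -15 + 3*((c*c)*d + 3) = -15 + 3*(c²*d + 3) = -15 + 3*(d*c² + 3) = -15 + 3*(3 + d*c²) = -15 + (9 + 3*d*c²) = -6 + 3*d*c²)
f(-5, a)*(517*(-6)) = (-6 + 3*1*(-5)²)*(517*(-6)) = (-6 + 3*1*25)*(-3102) = (-6 + 75)*(-3102) = 69*(-3102) = -214038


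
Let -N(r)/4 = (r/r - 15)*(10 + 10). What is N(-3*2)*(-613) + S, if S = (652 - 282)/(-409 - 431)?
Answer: -57671077/84 ≈ -6.8656e+5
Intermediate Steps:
S = -37/84 (S = 370/(-840) = 370*(-1/840) = -37/84 ≈ -0.44048)
N(r) = 1120 (N(r) = -4*(r/r - 15)*(10 + 10) = -4*(1 - 15)*20 = -(-56)*20 = -4*(-280) = 1120)
N(-3*2)*(-613) + S = 1120*(-613) - 37/84 = -686560 - 37/84 = -57671077/84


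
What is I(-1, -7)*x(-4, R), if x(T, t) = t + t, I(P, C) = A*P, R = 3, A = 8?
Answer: -48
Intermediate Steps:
I(P, C) = 8*P
x(T, t) = 2*t
I(-1, -7)*x(-4, R) = (8*(-1))*(2*3) = -8*6 = -48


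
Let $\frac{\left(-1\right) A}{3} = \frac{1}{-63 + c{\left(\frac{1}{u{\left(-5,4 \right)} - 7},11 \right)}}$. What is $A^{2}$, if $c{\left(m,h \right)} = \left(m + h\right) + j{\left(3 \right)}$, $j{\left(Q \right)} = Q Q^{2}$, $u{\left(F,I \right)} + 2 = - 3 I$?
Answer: $\frac{3969}{276676} \approx 0.014345$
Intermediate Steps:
$u{\left(F,I \right)} = -2 - 3 I$
$j{\left(Q \right)} = Q^{3}$
$c{\left(m,h \right)} = 27 + h + m$ ($c{\left(m,h \right)} = \left(m + h\right) + 3^{3} = \left(h + m\right) + 27 = 27 + h + m$)
$A = \frac{63}{526}$ ($A = - \frac{3}{-63 + \left(27 + 11 + \frac{1}{\left(-2 - 12\right) - 7}\right)} = - \frac{3}{-63 + \left(27 + 11 + \frac{1}{-14 - 7}\right)} = - \frac{3}{-63 + \left(27 + 11 + \frac{1}{-21}\right)} = - \frac{3}{-63 + \left(27 + 11 - \frac{1}{21}\right)} = - \frac{3}{-63 + \frac{797}{21}} = - \frac{3}{- \frac{526}{21}} = \left(-3\right) \left(- \frac{21}{526}\right) = \frac{63}{526} \approx 0.11977$)
$A^{2} = \left(\frac{63}{526}\right)^{2} = \frac{3969}{276676}$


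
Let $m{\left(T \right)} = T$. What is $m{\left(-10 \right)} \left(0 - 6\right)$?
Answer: $60$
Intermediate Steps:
$m{\left(-10 \right)} \left(0 - 6\right) = - 10 \left(0 - 6\right) = \left(-10\right) \left(-6\right) = 60$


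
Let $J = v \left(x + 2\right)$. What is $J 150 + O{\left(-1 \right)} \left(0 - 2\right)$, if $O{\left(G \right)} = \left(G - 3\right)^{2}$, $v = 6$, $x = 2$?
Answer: $3568$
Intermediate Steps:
$O{\left(G \right)} = \left(-3 + G\right)^{2}$
$J = 24$ ($J = 6 \left(2 + 2\right) = 6 \cdot 4 = 24$)
$J 150 + O{\left(-1 \right)} \left(0 - 2\right) = 24 \cdot 150 + \left(-3 - 1\right)^{2} \left(0 - 2\right) = 3600 + \left(-4\right)^{2} \left(-2\right) = 3600 + 16 \left(-2\right) = 3600 - 32 = 3568$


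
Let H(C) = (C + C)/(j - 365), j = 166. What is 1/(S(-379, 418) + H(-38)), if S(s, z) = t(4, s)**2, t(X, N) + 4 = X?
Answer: 199/76 ≈ 2.6184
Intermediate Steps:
t(X, N) = -4 + X
S(s, z) = 0 (S(s, z) = (-4 + 4)**2 = 0**2 = 0)
H(C) = -2*C/199 (H(C) = (C + C)/(166 - 365) = (2*C)/(-199) = (2*C)*(-1/199) = -2*C/199)
1/(S(-379, 418) + H(-38)) = 1/(0 - 2/199*(-38)) = 1/(0 + 76/199) = 1/(76/199) = 199/76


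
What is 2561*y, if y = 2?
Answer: 5122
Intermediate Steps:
2561*y = 2561*2 = 5122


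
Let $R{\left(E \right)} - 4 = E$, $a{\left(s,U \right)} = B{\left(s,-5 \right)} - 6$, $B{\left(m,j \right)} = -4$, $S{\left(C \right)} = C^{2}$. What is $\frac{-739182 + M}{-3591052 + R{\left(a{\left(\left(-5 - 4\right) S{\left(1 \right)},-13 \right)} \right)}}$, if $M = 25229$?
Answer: $\frac{713953}{3591058} \approx 0.19881$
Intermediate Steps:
$a{\left(s,U \right)} = -10$ ($a{\left(s,U \right)} = -4 - 6 = -10$)
$R{\left(E \right)} = 4 + E$
$\frac{-739182 + M}{-3591052 + R{\left(a{\left(\left(-5 - 4\right) S{\left(1 \right)},-13 \right)} \right)}} = \frac{-739182 + 25229}{-3591052 + \left(4 - 10\right)} = - \frac{713953}{-3591052 - 6} = - \frac{713953}{-3591058} = \left(-713953\right) \left(- \frac{1}{3591058}\right) = \frac{713953}{3591058}$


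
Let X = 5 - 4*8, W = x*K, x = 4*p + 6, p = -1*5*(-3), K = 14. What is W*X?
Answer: -24948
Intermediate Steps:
p = 15 (p = -5*(-3) = 15)
x = 66 (x = 4*15 + 6 = 60 + 6 = 66)
W = 924 (W = 66*14 = 924)
X = -27 (X = 5 - 32 = -27)
W*X = 924*(-27) = -24948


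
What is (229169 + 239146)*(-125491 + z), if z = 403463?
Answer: 130178457180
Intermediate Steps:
(229169 + 239146)*(-125491 + z) = (229169 + 239146)*(-125491 + 403463) = 468315*277972 = 130178457180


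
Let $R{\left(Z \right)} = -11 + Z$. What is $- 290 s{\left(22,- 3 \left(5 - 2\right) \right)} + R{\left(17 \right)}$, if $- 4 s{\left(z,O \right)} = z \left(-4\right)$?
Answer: $-6374$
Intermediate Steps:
$s{\left(z,O \right)} = z$ ($s{\left(z,O \right)} = - \frac{z \left(-4\right)}{4} = - \frac{\left(-4\right) z}{4} = z$)
$- 290 s{\left(22,- 3 \left(5 - 2\right) \right)} + R{\left(17 \right)} = \left(-290\right) 22 + \left(-11 + 17\right) = -6380 + 6 = -6374$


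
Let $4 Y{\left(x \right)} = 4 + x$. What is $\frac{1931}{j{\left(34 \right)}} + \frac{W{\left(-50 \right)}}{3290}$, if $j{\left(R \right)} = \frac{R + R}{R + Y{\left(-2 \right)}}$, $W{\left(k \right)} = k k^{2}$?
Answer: $\frac{42135631}{44744} \approx 941.71$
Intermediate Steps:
$W{\left(k \right)} = k^{3}$
$Y{\left(x \right)} = 1 + \frac{x}{4}$ ($Y{\left(x \right)} = \frac{4 + x}{4} = 1 + \frac{x}{4}$)
$j{\left(R \right)} = \frac{2 R}{\frac{1}{2} + R}$ ($j{\left(R \right)} = \frac{R + R}{R + \left(1 + \frac{1}{4} \left(-2\right)\right)} = \frac{2 R}{R + \left(1 - \frac{1}{2}\right)} = \frac{2 R}{R + \frac{1}{2}} = \frac{2 R}{\frac{1}{2} + R}$)
$\frac{1931}{j{\left(34 \right)}} + \frac{W{\left(-50 \right)}}{3290} = \frac{1931}{4 \cdot 34 \frac{1}{1 + 2 \cdot 34}} + \frac{\left(-50\right)^{3}}{3290} = \frac{1931}{4 \cdot 34 \frac{1}{1 + 68}} - \frac{12500}{329} = \frac{1931}{4 \cdot 34 \cdot \frac{1}{69}} - \frac{12500}{329} = \frac{1931}{\frac{136}{69}} - \frac{12500}{329} = 1931 \cdot \frac{69}{136} - \frac{12500}{329} = \frac{133239}{136} - \frac{12500}{329} = \frac{42135631}{44744}$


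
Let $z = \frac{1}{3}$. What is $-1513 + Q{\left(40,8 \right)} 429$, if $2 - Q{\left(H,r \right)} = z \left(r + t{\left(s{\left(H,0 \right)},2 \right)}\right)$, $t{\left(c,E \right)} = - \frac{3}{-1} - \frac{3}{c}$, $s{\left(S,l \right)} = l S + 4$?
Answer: $- \frac{8483}{4} \approx -2120.8$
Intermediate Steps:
$s{\left(S,l \right)} = 4 + S l$ ($s{\left(S,l \right)} = S l + 4 = 4 + S l$)
$t{\left(c,E \right)} = 3 - \frac{3}{c}$ ($t{\left(c,E \right)} = \left(-3\right) \left(-1\right) - \frac{3}{c} = 3 - \frac{3}{c}$)
$z = \frac{1}{3} \approx 0.33333$
$Q{\left(H,r \right)} = \frac{5}{4} - \frac{r}{3}$ ($Q{\left(H,r \right)} = 2 - \frac{r + \left(3 - \frac{3}{4 + H 0}\right)}{3} = 2 - \frac{r + \left(3 - \frac{3}{4 + 0}\right)}{3} = 2 - \frac{r + \left(3 - \frac{3}{4}\right)}{3} = 2 - \frac{r + \frac{9}{4}}{3} = 2 - \frac{\frac{9}{4} + r}{3} = 2 - \left(\frac{3}{4} + \frac{r}{3}\right) = \frac{5}{4} - \frac{r}{3}$)
$-1513 + Q{\left(40,8 \right)} 429 = -1513 + \left(\frac{5}{4} - \frac{8}{3}\right) 429 = -1513 - \frac{2431}{4} = - \frac{8483}{4}$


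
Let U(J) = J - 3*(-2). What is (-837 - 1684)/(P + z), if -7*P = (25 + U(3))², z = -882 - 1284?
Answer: 17647/16318 ≈ 1.0814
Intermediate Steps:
z = -2166
U(J) = 6 + J (U(J) = J + 6 = 6 + J)
P = -1156/7 (P = -(25 + (6 + 3))²/7 = -(25 + 9)²/7 = -⅐*34² = -⅐*1156 = -1156/7 ≈ -165.14)
(-837 - 1684)/(P + z) = (-837 - 1684)/(-1156/7 - 2166) = -2521/(-16318/7) = -2521*(-7/16318) = 17647/16318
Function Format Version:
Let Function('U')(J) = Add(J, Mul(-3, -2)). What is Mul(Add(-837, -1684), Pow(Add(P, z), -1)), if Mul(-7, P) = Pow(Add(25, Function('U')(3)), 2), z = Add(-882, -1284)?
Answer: Rational(17647, 16318) ≈ 1.0814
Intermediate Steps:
z = -2166
Function('U')(J) = Add(6, J) (Function('U')(J) = Add(J, 6) = Add(6, J))
P = Rational(-1156, 7) (P = Mul(Rational(-1, 7), Pow(Add(25, Add(6, 3)), 2)) = Mul(Rational(-1, 7), Pow(Add(25, 9), 2)) = Mul(Rational(-1, 7), Pow(34, 2)) = Mul(Rational(-1, 7), 1156) = Rational(-1156, 7) ≈ -165.14)
Mul(Add(-837, -1684), Pow(Add(P, z), -1)) = Mul(Add(-837, -1684), Pow(Add(Rational(-1156, 7), -2166), -1)) = Mul(-2521, Pow(Rational(-16318, 7), -1)) = Mul(-2521, Rational(-7, 16318)) = Rational(17647, 16318)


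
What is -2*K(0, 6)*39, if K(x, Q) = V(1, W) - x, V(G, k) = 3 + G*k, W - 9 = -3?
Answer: -702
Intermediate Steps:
W = 6 (W = 9 - 3 = 6)
K(x, Q) = 9 - x (K(x, Q) = (3 + 1*6) - x = (3 + 6) - x = 9 - x)
-2*K(0, 6)*39 = -2*(9 - 1*0)*39 = -2*(9 + 0)*39 = -2*9*39 = -18*39 = -702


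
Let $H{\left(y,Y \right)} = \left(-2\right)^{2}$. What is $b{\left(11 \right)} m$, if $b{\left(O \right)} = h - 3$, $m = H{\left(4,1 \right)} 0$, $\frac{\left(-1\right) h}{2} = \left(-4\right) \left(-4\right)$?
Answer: $0$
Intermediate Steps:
$H{\left(y,Y \right)} = 4$
$h = -32$ ($h = - 2 \left(\left(-4\right) \left(-4\right)\right) = \left(-2\right) 16 = -32$)
$m = 0$ ($m = 4 \cdot 0 = 0$)
$b{\left(O \right)} = -35$ ($b{\left(O \right)} = -32 - 3 = -35$)
$b{\left(11 \right)} m = \left(-35\right) 0 = 0$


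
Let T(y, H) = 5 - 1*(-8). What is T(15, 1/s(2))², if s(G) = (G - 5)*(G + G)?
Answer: 169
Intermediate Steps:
s(G) = 2*G*(-5 + G) (s(G) = (-5 + G)*(2*G) = 2*G*(-5 + G))
T(y, H) = 13 (T(y, H) = 5 + 8 = 13)
T(15, 1/s(2))² = 13² = 169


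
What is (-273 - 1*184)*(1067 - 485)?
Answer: -265974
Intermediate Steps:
(-273 - 1*184)*(1067 - 485) = (-273 - 184)*582 = -457*582 = -265974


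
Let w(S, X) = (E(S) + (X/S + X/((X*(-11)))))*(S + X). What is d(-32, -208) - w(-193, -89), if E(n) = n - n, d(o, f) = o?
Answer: 153716/2123 ≈ 72.405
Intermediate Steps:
E(n) = 0
w(S, X) = (-1/11 + X/S)*(S + X) (w(S, X) = (0 + (X/S + X/((X*(-11)))))*(S + X) = (0 + (X/S + X/((-11*X))))*(S + X) = (0 + (X/S + X*(-1/(11*X))))*(S + X) = (0 + (X/S - 1/11))*(S + X) = (0 + (-1/11 + X/S))*(S + X) = (-1/11 + X/S)*(S + X))
d(-32, -208) - w(-193, -89) = -32 - ((-89)² + (1/11)*(-193)*(-1*(-193) + 10*(-89)))/(-193) = -32 - (-1)*(7921 + (1/11)*(-193)*(193 - 890))/193 = -32 - (-1)*(7921 + (1/11)*(-193)*(-697))/193 = -32 - (-1)*(7921 + 134521/11)/193 = -32 - (-1)*221652/(193*11) = -32 - 1*(-221652/2123) = -32 + 221652/2123 = 153716/2123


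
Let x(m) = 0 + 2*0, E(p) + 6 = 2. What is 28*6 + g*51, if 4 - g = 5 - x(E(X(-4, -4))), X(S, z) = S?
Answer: 117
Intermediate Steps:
E(p) = -4 (E(p) = -6 + 2 = -4)
x(m) = 0 (x(m) = 0 + 0 = 0)
g = -1 (g = 4 - (5 - 1*0) = 4 - (5 + 0) = 4 - 1*5 = 4 - 5 = -1)
28*6 + g*51 = 28*6 - 1*51 = 168 - 51 = 117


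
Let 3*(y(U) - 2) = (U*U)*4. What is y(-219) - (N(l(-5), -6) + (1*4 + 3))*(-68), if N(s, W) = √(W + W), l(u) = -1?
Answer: 64426 + 136*I*√3 ≈ 64426.0 + 235.56*I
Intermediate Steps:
N(s, W) = √2*√W (N(s, W) = √(2*W) = √2*√W)
y(U) = 2 + 4*U²/3 (y(U) = 2 + ((U*U)*4)/3 = 2 + (U²*4)/3 = 2 + (4*U²)/3 = 2 + 4*U²/3)
y(-219) - (N(l(-5), -6) + (1*4 + 3))*(-68) = (2 + (4/3)*(-219)²) - (√2*√(-6) + (1*4 + 3))*(-68) = (2 + (4/3)*47961) - (√2*(I*√6) + (4 + 3))*(-68) = (2 + 63948) - (2*I*√3 + 7)*(-68) = 63950 - (7 + 2*I*√3)*(-68) = 63950 - (-476 - 136*I*√3) = 63950 + (476 + 136*I*√3) = 64426 + 136*I*√3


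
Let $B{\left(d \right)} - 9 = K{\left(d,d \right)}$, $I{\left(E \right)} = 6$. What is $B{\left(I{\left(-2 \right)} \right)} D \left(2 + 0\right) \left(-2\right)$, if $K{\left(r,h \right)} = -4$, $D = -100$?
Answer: $2000$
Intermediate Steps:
$B{\left(d \right)} = 5$ ($B{\left(d \right)} = 9 - 4 = 5$)
$B{\left(I{\left(-2 \right)} \right)} D \left(2 + 0\right) \left(-2\right) = 5 \left(-100\right) \left(2 + 0\right) \left(-2\right) = - 500 \cdot 2 \left(-2\right) = \left(-500\right) \left(-4\right) = 2000$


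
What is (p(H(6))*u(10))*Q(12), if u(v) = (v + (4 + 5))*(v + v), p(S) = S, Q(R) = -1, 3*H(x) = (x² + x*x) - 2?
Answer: -26600/3 ≈ -8866.7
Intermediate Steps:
H(x) = -⅔ + 2*x²/3 (H(x) = ((x² + x*x) - 2)/3 = ((x² + x²) - 2)/3 = (2*x² - 2)/3 = (-2 + 2*x²)/3 = -⅔ + 2*x²/3)
u(v) = 2*v*(9 + v) (u(v) = (v + 9)*(2*v) = (9 + v)*(2*v) = 2*v*(9 + v))
(p(H(6))*u(10))*Q(12) = ((-⅔ + (⅔)*6²)*(2*10*(9 + 10)))*(-1) = ((-⅔ + (⅔)*36)*(2*10*19))*(-1) = ((-⅔ + 24)*380)*(-1) = ((70/3)*380)*(-1) = (26600/3)*(-1) = -26600/3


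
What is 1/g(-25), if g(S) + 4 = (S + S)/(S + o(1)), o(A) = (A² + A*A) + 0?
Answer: -23/42 ≈ -0.54762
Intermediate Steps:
o(A) = 2*A² (o(A) = (A² + A²) + 0 = 2*A² + 0 = 2*A²)
g(S) = -4 + 2*S/(2 + S) (g(S) = -4 + (S + S)/(S + 2*1²) = -4 + (2*S)/(S + 2*1) = -4 + (2*S)/(S + 2) = -4 + (2*S)/(2 + S) = -4 + 2*S/(2 + S))
1/g(-25) = 1/(2*(-4 - 1*(-25))/(2 - 25)) = 1/(2*(-4 + 25)/(-23)) = 1/(2*(-1/23)*21) = 1/(-42/23) = -23/42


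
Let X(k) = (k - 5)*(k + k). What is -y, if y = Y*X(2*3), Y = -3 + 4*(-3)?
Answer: 180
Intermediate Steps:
X(k) = 2*k*(-5 + k) (X(k) = (-5 + k)*(2*k) = 2*k*(-5 + k))
Y = -15 (Y = -3 - 12 = -15)
y = -180 (y = -30*2*3*(-5 + 2*3) = -30*6*(-5 + 6) = -30*6 = -15*12 = -180)
-y = -1*(-180) = 180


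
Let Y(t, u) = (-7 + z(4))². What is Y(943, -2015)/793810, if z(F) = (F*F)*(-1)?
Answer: 529/793810 ≈ 0.00066641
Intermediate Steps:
z(F) = -F² (z(F) = F²*(-1) = -F²)
Y(t, u) = 529 (Y(t, u) = (-7 - 1*4²)² = (-7 - 1*16)² = (-7 - 16)² = (-23)² = 529)
Y(943, -2015)/793810 = 529/793810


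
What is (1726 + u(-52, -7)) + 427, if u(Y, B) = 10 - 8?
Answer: 2155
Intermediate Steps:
u(Y, B) = 2
(1726 + u(-52, -7)) + 427 = (1726 + 2) + 427 = 1728 + 427 = 2155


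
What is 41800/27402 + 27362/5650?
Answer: 246485881/38705325 ≈ 6.3683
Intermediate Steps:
41800/27402 + 27362/5650 = 41800*(1/27402) + 27362*(1/5650) = 20900/13701 + 13681/2825 = 246485881/38705325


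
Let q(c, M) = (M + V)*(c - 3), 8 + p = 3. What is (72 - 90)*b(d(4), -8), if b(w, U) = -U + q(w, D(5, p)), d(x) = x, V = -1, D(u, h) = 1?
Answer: -144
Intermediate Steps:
p = -5 (p = -8 + 3 = -5)
q(c, M) = (-1 + M)*(-3 + c) (q(c, M) = (M - 1)*(c - 3) = (-1 + M)*(-3 + c))
b(w, U) = -U (b(w, U) = -U + (3 - w - 3*1 + 1*w) = -U + (3 - w - 3 + w) = -U + 0 = -U)
(72 - 90)*b(d(4), -8) = (72 - 90)*(-1*(-8)) = -18*8 = -144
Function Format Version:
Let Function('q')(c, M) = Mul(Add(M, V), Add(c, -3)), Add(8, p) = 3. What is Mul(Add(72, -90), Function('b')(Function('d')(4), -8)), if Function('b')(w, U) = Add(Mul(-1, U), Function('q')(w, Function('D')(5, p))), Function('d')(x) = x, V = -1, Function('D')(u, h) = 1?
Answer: -144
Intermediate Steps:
p = -5 (p = Add(-8, 3) = -5)
Function('q')(c, M) = Mul(Add(-1, M), Add(-3, c)) (Function('q')(c, M) = Mul(Add(M, -1), Add(c, -3)) = Mul(Add(-1, M), Add(-3, c)))
Function('b')(w, U) = Mul(-1, U) (Function('b')(w, U) = Add(Mul(-1, U), Add(3, Mul(-1, w), Mul(-3, 1), Mul(1, w))) = Add(Mul(-1, U), Add(3, Mul(-1, w), -3, w)) = Add(Mul(-1, U), 0) = Mul(-1, U))
Mul(Add(72, -90), Function('b')(Function('d')(4), -8)) = Mul(Add(72, -90), Mul(-1, -8)) = Mul(-18, 8) = -144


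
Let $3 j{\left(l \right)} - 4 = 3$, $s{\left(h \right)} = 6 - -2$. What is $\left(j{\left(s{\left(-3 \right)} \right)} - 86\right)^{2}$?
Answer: $\frac{63001}{9} \approx 7000.1$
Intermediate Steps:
$s{\left(h \right)} = 8$ ($s{\left(h \right)} = 6 + 2 = 8$)
$j{\left(l \right)} = \frac{7}{3}$ ($j{\left(l \right)} = \frac{4}{3} + \frac{1}{3} \cdot 3 = \frac{4}{3} + 1 = \frac{7}{3}$)
$\left(j{\left(s{\left(-3 \right)} \right)} - 86\right)^{2} = \left(\frac{7}{3} - 86\right)^{2} = \left(- \frac{251}{3}\right)^{2} = \frac{63001}{9}$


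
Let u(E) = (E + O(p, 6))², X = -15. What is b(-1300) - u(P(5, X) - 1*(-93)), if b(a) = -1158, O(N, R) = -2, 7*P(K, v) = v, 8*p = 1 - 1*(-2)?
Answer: -443626/49 ≈ -9053.6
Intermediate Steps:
p = 3/8 (p = (1 - 1*(-2))/8 = (1 + 2)/8 = (⅛)*3 = 3/8 ≈ 0.37500)
P(K, v) = v/7
u(E) = (-2 + E)² (u(E) = (E - 2)² = (-2 + E)²)
b(-1300) - u(P(5, X) - 1*(-93)) = -1158 - (-2 + ((⅐)*(-15) - 1*(-93)))² = -1158 - (-2 + (-15/7 + 93))² = -1158 - (-2 + 636/7)² = -1158 - (622/7)² = -1158 - 1*386884/49 = -1158 - 386884/49 = -443626/49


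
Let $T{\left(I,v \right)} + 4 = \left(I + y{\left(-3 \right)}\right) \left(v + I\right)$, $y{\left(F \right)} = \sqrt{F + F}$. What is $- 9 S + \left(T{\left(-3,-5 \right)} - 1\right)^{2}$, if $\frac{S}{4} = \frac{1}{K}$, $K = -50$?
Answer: $- \frac{557}{25} - 304 i \sqrt{6} \approx -22.28 - 744.64 i$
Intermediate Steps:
$y{\left(F \right)} = \sqrt{2} \sqrt{F}$ ($y{\left(F \right)} = \sqrt{2 F} = \sqrt{2} \sqrt{F}$)
$T{\left(I,v \right)} = -4 + \left(I + v\right) \left(I + i \sqrt{6}\right)$ ($T{\left(I,v \right)} = -4 + \left(I + \sqrt{2} \sqrt{-3}\right) \left(v + I\right) = -4 + \left(I + \sqrt{2} i \sqrt{3}\right) \left(I + v\right) = -4 + \left(I + i \sqrt{6}\right) \left(I + v\right) = -4 + \left(I + v\right) \left(I + i \sqrt{6}\right)$)
$S = - \frac{2}{25}$ ($S = \frac{4}{-50} = 4 \left(- \frac{1}{50}\right) = - \frac{2}{25} \approx -0.08$)
$- 9 S + \left(T{\left(-3,-5 \right)} - 1\right)^{2} = \left(-9\right) \left(- \frac{2}{25}\right) + \left(\left(-4 + \left(-3\right)^{2} - -15 + i \left(-3\right) \sqrt{6} + i \left(-5\right) \sqrt{6}\right) - 1\right)^{2} = \frac{18}{25} + \left(\left(-4 + 9 + 15 - 3 i \sqrt{6} - 5 i \sqrt{6}\right) - 1\right)^{2} = \frac{18}{25} + \left(\left(20 - 8 i \sqrt{6}\right) - 1\right)^{2} = \frac{18}{25} + \left(19 - 8 i \sqrt{6}\right)^{2}$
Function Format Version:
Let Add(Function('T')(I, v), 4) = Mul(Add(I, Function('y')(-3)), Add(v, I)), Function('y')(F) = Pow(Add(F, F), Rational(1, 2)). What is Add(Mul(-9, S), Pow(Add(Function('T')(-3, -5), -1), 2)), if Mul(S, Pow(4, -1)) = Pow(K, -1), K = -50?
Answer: Add(Rational(-557, 25), Mul(-304, I, Pow(6, Rational(1, 2)))) ≈ Add(-22.280, Mul(-744.64, I))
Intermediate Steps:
Function('y')(F) = Mul(Pow(2, Rational(1, 2)), Pow(F, Rational(1, 2))) (Function('y')(F) = Pow(Mul(2, F), Rational(1, 2)) = Mul(Pow(2, Rational(1, 2)), Pow(F, Rational(1, 2))))
Function('T')(I, v) = Add(-4, Mul(Add(I, v), Add(I, Mul(I, Pow(6, Rational(1, 2)))))) (Function('T')(I, v) = Add(-4, Mul(Add(I, Mul(Pow(2, Rational(1, 2)), Pow(-3, Rational(1, 2)))), Add(v, I))) = Add(-4, Mul(Add(I, Mul(Pow(2, Rational(1, 2)), Mul(I, Pow(3, Rational(1, 2))))), Add(I, v))) = Add(-4, Mul(Add(I, Mul(I, Pow(6, Rational(1, 2)))), Add(I, v))) = Add(-4, Mul(Add(I, v), Add(I, Mul(I, Pow(6, Rational(1, 2)))))))
S = Rational(-2, 25) (S = Mul(4, Pow(-50, -1)) = Mul(4, Rational(-1, 50)) = Rational(-2, 25) ≈ -0.080000)
Add(Mul(-9, S), Pow(Add(Function('T')(-3, -5), -1), 2)) = Add(Mul(-9, Rational(-2, 25)), Pow(Add(Add(-4, Pow(-3, 2), Mul(-3, -5), Mul(I, -3, Pow(6, Rational(1, 2))), Mul(I, -5, Pow(6, Rational(1, 2)))), -1), 2)) = Add(Rational(18, 25), Pow(Add(Add(-4, 9, 15, Mul(-3, I, Pow(6, Rational(1, 2))), Mul(-5, I, Pow(6, Rational(1, 2)))), -1), 2)) = Add(Rational(18, 25), Pow(Add(Add(20, Mul(-8, I, Pow(6, Rational(1, 2)))), -1), 2)) = Add(Rational(18, 25), Pow(Add(19, Mul(-8, I, Pow(6, Rational(1, 2)))), 2))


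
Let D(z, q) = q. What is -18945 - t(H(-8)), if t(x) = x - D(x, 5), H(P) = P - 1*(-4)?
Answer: -18936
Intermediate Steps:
H(P) = 4 + P (H(P) = P + 4 = 4 + P)
t(x) = -5 + x (t(x) = x - 1*5 = x - 5 = -5 + x)
-18945 - t(H(-8)) = -18945 - (-5 + (4 - 8)) = -18945 - (-5 - 4) = -18945 - 1*(-9) = -18945 + 9 = -18936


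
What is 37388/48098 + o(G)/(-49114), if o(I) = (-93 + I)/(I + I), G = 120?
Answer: 73450752839/94491406880 ≈ 0.77733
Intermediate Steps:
o(I) = (-93 + I)/(2*I) (o(I) = (-93 + I)/((2*I)) = (-93 + I)*(1/(2*I)) = (-93 + I)/(2*I))
37388/48098 + o(G)/(-49114) = 37388/48098 + ((½)*(-93 + 120)/120)/(-49114) = 37388*(1/48098) + ((½)*(1/120)*27)*(-1/49114) = 18694/24049 + (9/80)*(-1/49114) = 18694/24049 - 9/3929120 = 73450752839/94491406880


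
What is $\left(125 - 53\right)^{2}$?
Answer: $5184$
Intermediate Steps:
$\left(125 - 53\right)^{2} = 72^{2} = 5184$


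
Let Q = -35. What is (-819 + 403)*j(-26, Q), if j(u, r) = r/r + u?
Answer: 10400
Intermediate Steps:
j(u, r) = 1 + u
(-819 + 403)*j(-26, Q) = (-819 + 403)*(1 - 26) = -416*(-25) = 10400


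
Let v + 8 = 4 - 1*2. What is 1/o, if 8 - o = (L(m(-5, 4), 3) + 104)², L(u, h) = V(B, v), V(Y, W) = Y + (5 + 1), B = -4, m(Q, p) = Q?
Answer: -1/11228 ≈ -8.9063e-5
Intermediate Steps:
v = -6 (v = -8 + (4 - 1*2) = -8 + (4 - 2) = -8 + 2 = -6)
V(Y, W) = 6 + Y (V(Y, W) = Y + 6 = 6 + Y)
L(u, h) = 2 (L(u, h) = 6 - 4 = 2)
o = -11228 (o = 8 - (2 + 104)² = 8 - 1*106² = 8 - 1*11236 = 8 - 11236 = -11228)
1/o = 1/(-11228) = -1/11228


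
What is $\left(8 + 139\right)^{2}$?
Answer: $21609$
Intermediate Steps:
$\left(8 + 139\right)^{2} = 147^{2} = 21609$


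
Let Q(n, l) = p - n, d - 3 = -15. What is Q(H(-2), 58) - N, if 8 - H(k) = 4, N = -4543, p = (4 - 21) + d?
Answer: 4510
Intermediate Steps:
d = -12 (d = 3 - 15 = -12)
p = -29 (p = (4 - 21) - 12 = -17 - 12 = -29)
H(k) = 4 (H(k) = 8 - 1*4 = 8 - 4 = 4)
Q(n, l) = -29 - n
Q(H(-2), 58) - N = (-29 - 1*4) - 1*(-4543) = (-29 - 4) + 4543 = -33 + 4543 = 4510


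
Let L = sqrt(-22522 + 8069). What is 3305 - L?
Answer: 3305 - I*sqrt(14453) ≈ 3305.0 - 120.22*I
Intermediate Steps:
L = I*sqrt(14453) (L = sqrt(-14453) = I*sqrt(14453) ≈ 120.22*I)
3305 - L = 3305 - I*sqrt(14453)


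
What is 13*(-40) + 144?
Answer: -376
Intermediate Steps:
13*(-40) + 144 = -520 + 144 = -376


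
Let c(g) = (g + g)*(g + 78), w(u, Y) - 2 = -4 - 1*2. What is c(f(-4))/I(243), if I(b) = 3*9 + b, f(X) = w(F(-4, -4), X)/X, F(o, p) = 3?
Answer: 79/135 ≈ 0.58519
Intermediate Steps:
w(u, Y) = -4 (w(u, Y) = 2 + (-4 - 1*2) = 2 + (-4 - 2) = 2 - 6 = -4)
f(X) = -4/X
c(g) = 2*g*(78 + g) (c(g) = (2*g)*(78 + g) = 2*g*(78 + g))
I(b) = 27 + b
c(f(-4))/I(243) = (2*(-4/(-4))*(78 - 4/(-4)))/(27 + 243) = (2*(-4*(-¼))*(78 - 4*(-¼)))/270 = (2*1*(78 + 1))*(1/270) = (2*1*79)*(1/270) = 158*(1/270) = 79/135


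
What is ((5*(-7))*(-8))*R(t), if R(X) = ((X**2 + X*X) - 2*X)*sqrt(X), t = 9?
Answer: 120960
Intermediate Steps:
R(X) = sqrt(X)*(-2*X + 2*X**2) (R(X) = ((X**2 + X**2) - 2*X)*sqrt(X) = (2*X**2 - 2*X)*sqrt(X) = (-2*X + 2*X**2)*sqrt(X) = sqrt(X)*(-2*X + 2*X**2))
((5*(-7))*(-8))*R(t) = ((5*(-7))*(-8))*(2*9**(3/2)*(-1 + 9)) = (-35*(-8))*(2*27*8) = 280*432 = 120960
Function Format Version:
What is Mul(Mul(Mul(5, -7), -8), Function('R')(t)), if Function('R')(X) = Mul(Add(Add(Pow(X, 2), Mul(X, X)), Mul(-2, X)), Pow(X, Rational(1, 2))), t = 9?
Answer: 120960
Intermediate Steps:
Function('R')(X) = Mul(Pow(X, Rational(1, 2)), Add(Mul(-2, X), Mul(2, Pow(X, 2)))) (Function('R')(X) = Mul(Add(Add(Pow(X, 2), Pow(X, 2)), Mul(-2, X)), Pow(X, Rational(1, 2))) = Mul(Add(Mul(2, Pow(X, 2)), Mul(-2, X)), Pow(X, Rational(1, 2))) = Mul(Add(Mul(-2, X), Mul(2, Pow(X, 2))), Pow(X, Rational(1, 2))) = Mul(Pow(X, Rational(1, 2)), Add(Mul(-2, X), Mul(2, Pow(X, 2)))))
Mul(Mul(Mul(5, -7), -8), Function('R')(t)) = Mul(Mul(Mul(5, -7), -8), Mul(2, Pow(9, Rational(3, 2)), Add(-1, 9))) = Mul(Mul(-35, -8), Mul(2, 27, 8)) = Mul(280, 432) = 120960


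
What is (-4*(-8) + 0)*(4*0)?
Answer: 0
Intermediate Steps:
(-4*(-8) + 0)*(4*0) = (32 + 0)*0 = 32*0 = 0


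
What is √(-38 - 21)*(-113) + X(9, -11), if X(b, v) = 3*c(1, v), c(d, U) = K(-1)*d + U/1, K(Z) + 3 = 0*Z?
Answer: -42 - 113*I*√59 ≈ -42.0 - 867.97*I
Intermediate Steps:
K(Z) = -3 (K(Z) = -3 + 0*Z = -3 + 0 = -3)
c(d, U) = U - 3*d (c(d, U) = -3*d + U/1 = -3*d + U*1 = -3*d + U = U - 3*d)
X(b, v) = -9 + 3*v (X(b, v) = 3*(v - 3*1) = 3*(v - 3) = 3*(-3 + v) = -9 + 3*v)
√(-38 - 21)*(-113) + X(9, -11) = √(-38 - 21)*(-113) + (-9 + 3*(-11)) = √(-59)*(-113) + (-9 - 33) = (I*√59)*(-113) - 42 = -113*I*√59 - 42 = -42 - 113*I*√59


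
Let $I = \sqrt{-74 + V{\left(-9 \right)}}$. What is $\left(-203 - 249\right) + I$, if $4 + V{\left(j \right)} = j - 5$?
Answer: $-452 + 2 i \sqrt{23} \approx -452.0 + 9.5917 i$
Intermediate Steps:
$V{\left(j \right)} = -9 + j$ ($V{\left(j \right)} = -4 + \left(j - 5\right) = -4 + \left(-5 + j\right) = -9 + j$)
$I = 2 i \sqrt{23}$ ($I = \sqrt{-74 - 18} = \sqrt{-92} = 2 i \sqrt{23} \approx 9.5917 i$)
$\left(-203 - 249\right) + I = \left(-203 - 249\right) + 2 i \sqrt{23} = -452 + 2 i \sqrt{23}$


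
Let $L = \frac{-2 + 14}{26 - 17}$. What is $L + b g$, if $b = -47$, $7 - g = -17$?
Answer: $- \frac{3380}{3} \approx -1126.7$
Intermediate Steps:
$g = 24$ ($g = 7 - -17 = 7 + 17 = 24$)
$L = \frac{4}{3}$ ($L = \frac{12}{9} = 12 \cdot \frac{1}{9} = \frac{4}{3} \approx 1.3333$)
$L + b g = \frac{4}{3} - 1128 = - \frac{3380}{3}$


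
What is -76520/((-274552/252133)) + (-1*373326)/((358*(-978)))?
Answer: 140731684631829/2002650926 ≈ 70273.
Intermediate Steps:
-76520/((-274552/252133)) + (-1*373326)/((358*(-978))) = -76520/((-274552*1/252133)) - 373326/(-350124) = -76520/(-274552/252133) - 373326*(-1/350124) = -76520*(-252133/274552) + 62221/58354 = 2411652145/34319 + 62221/58354 = 140731684631829/2002650926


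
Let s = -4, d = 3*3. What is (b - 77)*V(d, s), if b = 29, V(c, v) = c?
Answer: -432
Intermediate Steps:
d = 9
(b - 77)*V(d, s) = (29 - 77)*9 = -48*9 = -432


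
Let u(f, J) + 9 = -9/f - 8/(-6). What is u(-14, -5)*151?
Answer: -44545/42 ≈ -1060.6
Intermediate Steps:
u(f, J) = -23/3 - 9/f (u(f, J) = -9 + (-9/f - 8/(-6)) = -9 + (-9/f - 8*(-⅙)) = -9 + (-9/f + 4/3) = -9 + (4/3 - 9/f) = -23/3 - 9/f)
u(-14, -5)*151 = (-23/3 - 9/(-14))*151 = (-23/3 - 9*(-1/14))*151 = (-23/3 + 9/14)*151 = -295/42*151 = -44545/42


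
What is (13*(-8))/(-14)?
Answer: 52/7 ≈ 7.4286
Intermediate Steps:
(13*(-8))/(-14) = -104*(-1/14) = 52/7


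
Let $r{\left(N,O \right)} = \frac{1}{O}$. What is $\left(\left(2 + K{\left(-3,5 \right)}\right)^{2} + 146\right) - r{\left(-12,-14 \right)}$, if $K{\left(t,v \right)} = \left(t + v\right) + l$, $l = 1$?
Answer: $\frac{2395}{14} \approx 171.07$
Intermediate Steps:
$K{\left(t,v \right)} = 1 + t + v$ ($K{\left(t,v \right)} = \left(t + v\right) + 1 = 1 + t + v$)
$\left(\left(2 + K{\left(-3,5 \right)}\right)^{2} + 146\right) - r{\left(-12,-14 \right)} = \left(\left(2 + \left(1 - 3 + 5\right)\right)^{2} + 146\right) - \frac{1}{-14} = \left(\left(2 + 3\right)^{2} + 146\right) - - \frac{1}{14} = \left(5^{2} + 146\right) + \frac{1}{14} = \left(25 + 146\right) + \frac{1}{14} = 171 + \frac{1}{14} = \frac{2395}{14}$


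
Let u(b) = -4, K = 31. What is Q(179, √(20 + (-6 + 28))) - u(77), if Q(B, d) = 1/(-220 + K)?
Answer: 755/189 ≈ 3.9947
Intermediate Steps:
Q(B, d) = -1/189 (Q(B, d) = 1/(-220 + 31) = 1/(-189) = -1/189)
Q(179, √(20 + (-6 + 28))) - u(77) = -1/189 - 1*(-4) = -1/189 + 4 = 755/189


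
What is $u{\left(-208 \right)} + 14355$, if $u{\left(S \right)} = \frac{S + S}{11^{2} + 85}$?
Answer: $\frac{1478357}{103} \approx 14353.0$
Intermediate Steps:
$u{\left(S \right)} = \frac{S}{103}$ ($u{\left(S \right)} = \frac{2 S}{121 + 85} = \frac{2 S}{206} = 2 S \frac{1}{206} = \frac{S}{103}$)
$u{\left(-208 \right)} + 14355 = \frac{1}{103} \left(-208\right) + 14355 = - \frac{208}{103} + 14355 = \frac{1478357}{103}$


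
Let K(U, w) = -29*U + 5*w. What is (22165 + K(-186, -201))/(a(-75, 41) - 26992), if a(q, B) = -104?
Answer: -13277/13548 ≈ -0.98000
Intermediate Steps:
(22165 + K(-186, -201))/(a(-75, 41) - 26992) = (22165 + (-29*(-186) + 5*(-201)))/(-104 - 26992) = (22165 + (5394 - 1005))/(-27096) = (22165 + 4389)*(-1/27096) = 26554*(-1/27096) = -13277/13548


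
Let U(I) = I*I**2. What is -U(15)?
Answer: -3375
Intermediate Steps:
U(I) = I**3
-U(15) = -1*15**3 = -1*3375 = -3375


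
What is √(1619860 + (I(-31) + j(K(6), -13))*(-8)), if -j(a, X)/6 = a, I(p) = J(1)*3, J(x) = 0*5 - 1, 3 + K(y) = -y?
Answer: 2*√404863 ≈ 1272.6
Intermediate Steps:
K(y) = -3 - y
J(x) = -1 (J(x) = 0 - 1 = -1)
I(p) = -3 (I(p) = -1*3 = -3)
j(a, X) = -6*a
√(1619860 + (I(-31) + j(K(6), -13))*(-8)) = √(1619860 + (-3 - 6*(-3 - 1*6))*(-8)) = √(1619860 + (-3 - 6*(-3 - 6))*(-8)) = √(1619860 + (-3 - 6*(-9))*(-8)) = √(1619860 + (-3 + 54)*(-8)) = √(1619860 + 51*(-8)) = √(1619860 - 408) = √1619452 = 2*√404863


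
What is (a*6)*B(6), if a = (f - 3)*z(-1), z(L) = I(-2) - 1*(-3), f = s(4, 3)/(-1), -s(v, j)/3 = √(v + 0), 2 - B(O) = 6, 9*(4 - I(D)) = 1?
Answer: -496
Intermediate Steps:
I(D) = 35/9 (I(D) = 4 - ⅑*1 = 4 - ⅑ = 35/9)
B(O) = -4 (B(O) = 2 - 1*6 = 2 - 6 = -4)
s(v, j) = -3*√v (s(v, j) = -3*√(v + 0) = -3*√v)
f = 6 (f = -3*√4/(-1) = -3*2*(-1) = -6*(-1) = 6)
z(L) = 62/9 (z(L) = 35/9 - 1*(-3) = 35/9 + 3 = 62/9)
a = 62/3 (a = (6 - 3)*(62/9) = 3*(62/9) = 62/3 ≈ 20.667)
(a*6)*B(6) = ((62/3)*6)*(-4) = 124*(-4) = -496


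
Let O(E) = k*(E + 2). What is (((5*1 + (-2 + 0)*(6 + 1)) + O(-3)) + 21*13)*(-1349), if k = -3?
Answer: -360183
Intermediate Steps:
O(E) = -6 - 3*E (O(E) = -3*(E + 2) = -3*(2 + E) = -6 - 3*E)
(((5*1 + (-2 + 0)*(6 + 1)) + O(-3)) + 21*13)*(-1349) = (((5*1 + (-2 + 0)*(6 + 1)) + (-6 - 3*(-3))) + 21*13)*(-1349) = (((5 - 2*7) + (-6 + 9)) + 273)*(-1349) = (((5 - 14) + 3) + 273)*(-1349) = ((-9 + 3) + 273)*(-1349) = (-6 + 273)*(-1349) = 267*(-1349) = -360183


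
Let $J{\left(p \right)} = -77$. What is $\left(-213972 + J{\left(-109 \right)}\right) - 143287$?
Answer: $-357336$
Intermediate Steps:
$\left(-213972 + J{\left(-109 \right)}\right) - 143287 = \left(-213972 - 77\right) - 143287 = -214049 - 143287 = -357336$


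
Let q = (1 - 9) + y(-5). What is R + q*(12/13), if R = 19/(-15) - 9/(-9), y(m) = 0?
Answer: -1492/195 ≈ -7.6513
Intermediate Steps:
R = -4/15 (R = 19*(-1/15) - 9*(-⅑) = -19/15 + 1 = -4/15 ≈ -0.26667)
q = -8 (q = (1 - 9) + 0 = -8 + 0 = -8)
R + q*(12/13) = -4/15 - 96/13 = -1492/195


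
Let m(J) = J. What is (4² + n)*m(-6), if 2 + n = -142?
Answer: 768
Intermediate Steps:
n = -144 (n = -2 - 142 = -144)
(4² + n)*m(-6) = (4² - 144)*(-6) = (16 - 144)*(-6) = -128*(-6) = 768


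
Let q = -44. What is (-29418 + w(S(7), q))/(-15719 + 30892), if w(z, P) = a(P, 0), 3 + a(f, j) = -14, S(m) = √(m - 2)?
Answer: -29435/15173 ≈ -1.9400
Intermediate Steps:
S(m) = √(-2 + m)
a(f, j) = -17 (a(f, j) = -3 - 14 = -17)
w(z, P) = -17
(-29418 + w(S(7), q))/(-15719 + 30892) = (-29418 - 17)/(-15719 + 30892) = -29435/15173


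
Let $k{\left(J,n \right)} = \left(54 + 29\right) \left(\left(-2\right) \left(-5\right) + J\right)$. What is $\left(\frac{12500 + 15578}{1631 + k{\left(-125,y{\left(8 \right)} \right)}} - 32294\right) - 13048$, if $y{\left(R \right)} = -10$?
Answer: $- \frac{179432333}{3957} \approx -45346.0$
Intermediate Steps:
$k{\left(J,n \right)} = 830 + 83 J$ ($k{\left(J,n \right)} = 83 \left(10 + J\right) = 830 + 83 J$)
$\left(\frac{12500 + 15578}{1631 + k{\left(-125,y{\left(8 \right)} \right)}} - 32294\right) - 13048 = \left(\frac{12500 + 15578}{1631 + \left(830 + 83 \left(-125\right)\right)} - 32294\right) - 13048 = \left(\frac{28078}{1631 + \left(830 - 10375\right)} - 32294\right) - 13048 = \left(\frac{28078}{1631 - 9545} - 32294\right) - 13048 = \left(\frac{28078}{-7914} - 32294\right) - 13048 = \left(28078 \left(- \frac{1}{7914}\right) - 32294\right) - 13048 = \left(- \frac{14039}{3957} - 32294\right) - 13048 = - \frac{127801397}{3957} - 13048 = - \frac{179432333}{3957}$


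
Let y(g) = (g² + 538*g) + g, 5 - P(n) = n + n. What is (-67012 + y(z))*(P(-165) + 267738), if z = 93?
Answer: -2207849228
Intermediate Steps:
P(n) = 5 - 2*n (P(n) = 5 - (n + n) = 5 - 2*n)
y(g) = g² + 539*g
(-67012 + y(z))*(P(-165) + 267738) = (-67012 + 93*(539 + 93))*((5 - 2*(-165)) + 267738) = (-67012 + 93*632)*((5 + 330) + 267738) = (-67012 + 58776)*(335 + 267738) = -8236*268073 = -2207849228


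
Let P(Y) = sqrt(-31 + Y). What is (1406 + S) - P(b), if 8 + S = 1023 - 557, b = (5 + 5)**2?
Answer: 1864 - sqrt(69) ≈ 1855.7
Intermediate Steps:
b = 100 (b = 10**2 = 100)
S = 458 (S = -8 + (1023 - 557) = -8 + 466 = 458)
(1406 + S) - P(b) = (1406 + 458) - sqrt(-31 + 100) = 1864 - sqrt(69)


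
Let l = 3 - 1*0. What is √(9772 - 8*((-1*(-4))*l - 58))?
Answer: 26*√15 ≈ 100.70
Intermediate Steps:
l = 3 (l = 3 + 0 = 3)
√(9772 - 8*((-1*(-4))*l - 58)) = √(9772 - 8*(-1*(-4)*3 - 58)) = √(9772 - 8*(4*3 - 58)) = √(9772 - 8*(12 - 58)) = √(9772 - 8*(-46)) = √(9772 + 368) = √10140 = 26*√15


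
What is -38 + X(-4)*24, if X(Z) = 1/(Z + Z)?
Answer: -41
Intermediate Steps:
X(Z) = 1/(2*Z)
-38 + X(-4)*24 = -38 + ((1/2)/(-4))*24 = -38 + ((1/2)*(-1/4))*24 = -38 - 1/8*24 = -38 - 3 = -41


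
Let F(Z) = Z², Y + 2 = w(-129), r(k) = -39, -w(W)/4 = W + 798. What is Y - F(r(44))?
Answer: -4199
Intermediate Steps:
w(W) = -3192 - 4*W (w(W) = -4*(W + 798) = -4*(798 + W) = -3192 - 4*W)
Y = -2678 (Y = -2 + (-3192 - 4*(-129)) = -2 + (-3192 + 516) = -2 - 2676 = -2678)
Y - F(r(44)) = -2678 - 1*(-39)² = -2678 - 1*1521 = -2678 - 1521 = -4199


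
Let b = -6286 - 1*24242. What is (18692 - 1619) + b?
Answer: -13455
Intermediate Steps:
b = -30528 (b = -6286 - 24242 = -30528)
(18692 - 1619) + b = (18692 - 1619) - 30528 = 17073 - 30528 = -13455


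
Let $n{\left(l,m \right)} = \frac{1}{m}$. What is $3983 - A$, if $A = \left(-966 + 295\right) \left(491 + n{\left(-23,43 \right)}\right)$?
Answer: $\frac{14338763}{43} \approx 3.3346 \cdot 10^{5}$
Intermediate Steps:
$A = - \frac{14167494}{43}$ ($A = \left(-966 + 295\right) \left(491 + \frac{1}{43}\right) = - 671 \left(491 + \frac{1}{43}\right) = \left(-671\right) \frac{21114}{43} = - \frac{14167494}{43} \approx -3.2948 \cdot 10^{5}$)
$3983 - A = 3983 - - \frac{14167494}{43} = 3983 + \frac{14167494}{43} = \frac{14338763}{43}$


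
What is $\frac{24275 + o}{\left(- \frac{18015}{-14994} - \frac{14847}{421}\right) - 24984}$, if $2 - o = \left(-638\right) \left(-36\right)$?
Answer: $- \frac{2754342822}{52641960673} \approx -0.052322$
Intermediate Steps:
$o = -22966$ ($o = 2 - \left(-638\right) \left(-36\right) = 2 - 22968 = -22966$)
$\frac{24275 + o}{\left(- \frac{18015}{-14994} - \frac{14847}{421}\right) - 24984} = \frac{24275 - 22966}{\left(- \frac{18015}{-14994} - \frac{14847}{421}\right) - 24984} = \frac{1309}{\left(\left(-18015\right) \left(- \frac{1}{14994}\right) - \frac{14847}{421}\right) - 24984} = \frac{1309}{\left(\frac{6005}{4998} - \frac{14847}{421}\right) - 24984} = \frac{1309}{- \frac{71677201}{2104158} - 24984} = \frac{1309}{- \frac{52641960673}{2104158}} = 1309 \left(- \frac{2104158}{52641960673}\right) = - \frac{2754342822}{52641960673}$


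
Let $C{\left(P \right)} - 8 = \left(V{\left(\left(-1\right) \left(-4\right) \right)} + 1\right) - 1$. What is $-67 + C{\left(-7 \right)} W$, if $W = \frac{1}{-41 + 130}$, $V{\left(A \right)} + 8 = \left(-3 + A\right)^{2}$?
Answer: $- \frac{5962}{89} \approx -66.989$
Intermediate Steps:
$V{\left(A \right)} = -8 + \left(-3 + A\right)^{2}$
$W = \frac{1}{89} \approx 0.011236$
$C{\left(P \right)} = 1$ ($C{\left(P \right)} = 8 + \left(\left(\left(-8 + \left(-3 - -4\right)^{2}\right) + 1\right) - 1\right) = 8 + \left(\left(\left(-8 + \left(-3 + 4\right)^{2}\right) + 1\right) - 1\right) = 8 + \left(\left(\left(-8 + 1^{2}\right) + 1\right) - 1\right) = 8 + \left(\left(\left(-8 + 1\right) + 1\right) - 1\right) = 8 + \left(\left(-7 + 1\right) - 1\right) = 8 - 7 = 1$)
$-67 + C{\left(-7 \right)} W = -67 + 1 \cdot \frac{1}{89} = -67 + \frac{1}{89} = - \frac{5962}{89}$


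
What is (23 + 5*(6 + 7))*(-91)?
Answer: -8008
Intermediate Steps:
(23 + 5*(6 + 7))*(-91) = (23 + 5*13)*(-91) = (23 + 65)*(-91) = 88*(-91) = -8008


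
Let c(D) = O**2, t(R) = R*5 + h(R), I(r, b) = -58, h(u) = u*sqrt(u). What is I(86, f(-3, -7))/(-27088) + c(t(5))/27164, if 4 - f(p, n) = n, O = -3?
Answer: 227413/91977304 ≈ 0.0024725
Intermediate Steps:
h(u) = u**(3/2)
f(p, n) = 4 - n
t(R) = R**(3/2) + 5*R (t(R) = R*5 + R**(3/2) = 5*R + R**(3/2) = R**(3/2) + 5*R)
c(D) = 9 (c(D) = (-3)**2 = 9)
I(86, f(-3, -7))/(-27088) + c(t(5))/27164 = -58/(-27088) + 9/27164 = -58*(-1/27088) + 9*(1/27164) = 29/13544 + 9/27164 = 227413/91977304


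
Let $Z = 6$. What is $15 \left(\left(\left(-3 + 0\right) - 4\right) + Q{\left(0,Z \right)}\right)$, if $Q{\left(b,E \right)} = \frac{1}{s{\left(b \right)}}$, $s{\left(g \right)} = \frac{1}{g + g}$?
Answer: $-105$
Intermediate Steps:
$s{\left(g \right)} = \frac{1}{2 g}$
$Q{\left(b,E \right)} = 2 b$ ($Q{\left(b,E \right)} = \frac{1}{\frac{1}{2} \frac{1}{b}} = 2 b$)
$15 \left(\left(\left(-3 + 0\right) - 4\right) + Q{\left(0,Z \right)}\right) = 15 \left(\left(\left(-3 + 0\right) - 4\right) + 2 \cdot 0\right) = 15 \left(\left(-3 - 4\right) + 0\right) = 15 \left(-7 + 0\right) = 15 \left(-7\right) = -105$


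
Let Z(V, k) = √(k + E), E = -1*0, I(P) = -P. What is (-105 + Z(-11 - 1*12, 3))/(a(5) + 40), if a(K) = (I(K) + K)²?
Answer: -21/8 + √3/40 ≈ -2.5817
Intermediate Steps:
E = 0
a(K) = 0 (a(K) = (-K + K)² = 0² = 0)
Z(V, k) = √k (Z(V, k) = √(k + 0) = √k)
(-105 + Z(-11 - 1*12, 3))/(a(5) + 40) = (-105 + √3)/(0 + 40) = (-105 + √3)/40 = (-105 + √3)*(1/40) = -21/8 + √3/40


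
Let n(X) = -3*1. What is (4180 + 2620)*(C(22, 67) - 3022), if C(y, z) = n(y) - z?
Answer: -21025600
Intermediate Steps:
n(X) = -3
C(y, z) = -3 - z
(4180 + 2620)*(C(22, 67) - 3022) = (4180 + 2620)*((-3 - 1*67) - 3022) = 6800*((-3 - 67) - 3022) = 6800*(-70 - 3022) = 6800*(-3092) = -21025600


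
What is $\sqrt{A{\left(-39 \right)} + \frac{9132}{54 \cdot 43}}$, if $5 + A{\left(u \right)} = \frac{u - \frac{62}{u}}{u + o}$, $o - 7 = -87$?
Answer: $\frac{10 i \sqrt{299810147}}{199563} \approx 0.86765 i$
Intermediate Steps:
$o = -80$ ($o = 7 - 87 = -80$)
$A{\left(u \right)} = -5 + \frac{u - \frac{62}{u}}{-80 + u}$ ($A{\left(u \right)} = -5 + \frac{u - \frac{62}{u}}{u - 80} = -5 + \frac{u - \frac{62}{u}}{-80 + u}$)
$\sqrt{A{\left(-39 \right)} + \frac{9132}{54 \cdot 43}} = \sqrt{\frac{2 \left(-31 - 2 \left(-39\right)^{2} + 200 \left(-39\right)\right)}{\left(-39\right) \left(-80 - 39\right)} + \frac{9132}{54 \cdot 43}} = \sqrt{2 \left(- \frac{1}{39}\right) \frac{1}{-119} \left(-31 - 3042 - 7800\right) + \frac{9132}{2322}} = \sqrt{2 \left(- \frac{1}{39}\right) \left(- \frac{1}{119}\right) \left(-31 - 3042 - 7800\right) + 9132 \cdot \frac{1}{2322}} = \sqrt{2 \left(- \frac{1}{39}\right) \left(- \frac{1}{119}\right) \left(-10873\right) + \frac{1522}{387}} = \sqrt{- \frac{21746}{4641} + \frac{1522}{387}} = \sqrt{- \frac{450700}{598689}} = \frac{10 i \sqrt{299810147}}{199563}$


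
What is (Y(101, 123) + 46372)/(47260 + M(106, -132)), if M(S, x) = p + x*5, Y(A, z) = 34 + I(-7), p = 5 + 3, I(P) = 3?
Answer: 46409/46608 ≈ 0.99573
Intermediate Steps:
p = 8
Y(A, z) = 37 (Y(A, z) = 34 + 3 = 37)
M(S, x) = 8 + 5*x (M(S, x) = 8 + x*5 = 8 + 5*x)
(Y(101, 123) + 46372)/(47260 + M(106, -132)) = (37 + 46372)/(47260 + (8 + 5*(-132))) = 46409/(47260 + (8 - 660)) = 46409/(47260 - 652) = 46409/46608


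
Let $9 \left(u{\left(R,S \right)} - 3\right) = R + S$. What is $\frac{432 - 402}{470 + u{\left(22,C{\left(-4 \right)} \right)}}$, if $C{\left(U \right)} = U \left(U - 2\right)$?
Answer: $\frac{270}{4303} \approx 0.062747$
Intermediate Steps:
$C{\left(U \right)} = U \left(-2 + U\right)$
$u{\left(R,S \right)} = 3 + \frac{R}{9} + \frac{S}{9}$ ($u{\left(R,S \right)} = 3 + \frac{R + S}{9} = 3 + \left(\frac{R}{9} + \frac{S}{9}\right) = 3 + \frac{R}{9} + \frac{S}{9}$)
$\frac{432 - 402}{470 + u{\left(22,C{\left(-4 \right)} \right)}} = \frac{432 - 402}{470 + \left(3 + \frac{1}{9} \cdot 22 + \frac{\left(-4\right) \left(-2 - 4\right)}{9}\right)} = \frac{30}{470 + \left(3 + \frac{22}{9} + \frac{\left(-4\right) \left(-6\right)}{9}\right)} = \frac{30}{470 + \left(3 + \frac{22}{9} + \frac{1}{9} \cdot 24\right)} = \frac{30}{470 + \left(3 + \frac{22}{9} + \frac{8}{3}\right)} = \frac{30}{470 + \frac{73}{9}} = \frac{30}{\frac{4303}{9}} = 30 \cdot \frac{9}{4303} = \frac{270}{4303}$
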